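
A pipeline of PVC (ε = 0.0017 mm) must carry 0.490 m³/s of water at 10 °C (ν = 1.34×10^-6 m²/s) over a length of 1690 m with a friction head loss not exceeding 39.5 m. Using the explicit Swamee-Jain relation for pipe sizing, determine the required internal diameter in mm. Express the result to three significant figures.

D ≈ 400 mm

Swamee-Jain (Type III): D = 0.66·[ε^1.25·(LQ²/(gh_f))^4.75 + ν·Q^9.4·(L/(gh_f))^5.2]^0.04
LQ²/(gh_f) = 1.047; L/(gh_f) = 4.361
Term 1 = ε^1.25·(…)^4.75 = 7.64×10^-8; Term 2 = ν·Q^9.4·(…)^5.2 = 3.48×10^-6
D = 0.66·(7.64×10^-8 + 3.48×10^-6)^0.04 = 0.3995 m = 400 mm
Check: V = 3.91 m/s, Re = 1.17×10^6, f = 0.01143, h_f = 37.6 m ≈ 39.5 m ✓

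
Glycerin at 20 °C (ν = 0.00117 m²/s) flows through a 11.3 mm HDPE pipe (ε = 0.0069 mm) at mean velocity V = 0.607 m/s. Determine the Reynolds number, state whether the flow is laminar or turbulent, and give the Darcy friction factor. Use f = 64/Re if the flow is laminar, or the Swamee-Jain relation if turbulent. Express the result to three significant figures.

Re ≈ 5.86; laminar; f = 64/Re ≈ 10.9

Re = VD/ν = 0.6070·0.0113/0.00117 = 5.86
Re < 2300 → laminar → f = 64/Re = 10.92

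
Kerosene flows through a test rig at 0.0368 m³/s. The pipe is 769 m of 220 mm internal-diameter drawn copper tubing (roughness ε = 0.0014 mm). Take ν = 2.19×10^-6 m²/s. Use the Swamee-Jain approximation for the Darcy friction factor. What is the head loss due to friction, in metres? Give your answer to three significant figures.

V = 4Q/(πD²) = 4·0.0368/(π·0.220²) = 0.9681 m/s
Re = VD/ν = 0.9681·0.220/2.19×10^-6 = 9.73×10^4 → turbulent
ε/D = 0.0014/220 = 6.36×10^-6
Swamee-Jain: f = 0.01801
h_f = f(L/D)V²/(2g) = 0.01801·(769/0.220)·0.9681²/(2·9.81) = 3.006 m

h_f ≈ 3.01 m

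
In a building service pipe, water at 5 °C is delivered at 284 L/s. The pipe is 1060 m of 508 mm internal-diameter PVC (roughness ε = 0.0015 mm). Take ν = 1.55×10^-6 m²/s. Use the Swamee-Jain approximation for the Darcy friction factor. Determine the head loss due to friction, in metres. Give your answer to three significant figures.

h_f ≈ 2.78 m

V = 4Q/(πD²) = 4·0.284/(π·0.508²) = 1.401 m/s
Re = VD/ν = 1.401·0.508/1.55×10^-6 = 4.59×10^5 → turbulent
ε/D = 0.0015/508 = 2.95×10^-6
Swamee-Jain: f = 0.01334
h_f = f(L/D)V²/(2g) = 0.01334·(1060/0.508)·1.401²/(2·9.81) = 2.785 m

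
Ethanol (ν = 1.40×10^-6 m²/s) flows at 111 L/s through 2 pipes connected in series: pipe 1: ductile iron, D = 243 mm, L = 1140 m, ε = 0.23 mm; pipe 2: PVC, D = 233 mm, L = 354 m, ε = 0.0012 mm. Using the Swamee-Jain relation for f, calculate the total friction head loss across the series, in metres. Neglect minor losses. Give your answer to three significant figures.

Pipe 1: V = 2.393 m/s, Re = 4.15×10^5, ε/D = 9.47×10^-4, f = 0.02025, h_1 = f(L/D)V²/2g = 27.73 m
Pipe 2: V = 2.603 m/s, Re = 4.33×10^5, ε/D = 5.15×10^-6, f = 0.01351, h_2 = f(L/D)V²/2g = 7.089 m
Series → Q common, losses add: H = Σh = 34.82 m

H ≈ 34.8 m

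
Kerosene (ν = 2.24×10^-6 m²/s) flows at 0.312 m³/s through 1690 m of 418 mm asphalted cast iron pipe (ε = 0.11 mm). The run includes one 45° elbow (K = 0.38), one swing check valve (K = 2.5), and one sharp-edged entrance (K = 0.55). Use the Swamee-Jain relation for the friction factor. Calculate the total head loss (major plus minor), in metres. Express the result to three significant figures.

V = 4Q/(πD²) = 2.274 m/s; V²/2g = 0.2635 m
Re = 4.24×10^5, ε/D = 2.63×10^-4 → f = 0.01628 (Swamee-Jain)
Major: h_f = f(L/D)·V²/2g = 0.01628·4043·0.2635 = 17.34 m
Minor: ΣK = 3.43; h_m = ΣK·V²/2g = 0.9037 m
Total H_L = 17.34 + 0.9037 = 18.24 m

H_L ≈ 18.2 m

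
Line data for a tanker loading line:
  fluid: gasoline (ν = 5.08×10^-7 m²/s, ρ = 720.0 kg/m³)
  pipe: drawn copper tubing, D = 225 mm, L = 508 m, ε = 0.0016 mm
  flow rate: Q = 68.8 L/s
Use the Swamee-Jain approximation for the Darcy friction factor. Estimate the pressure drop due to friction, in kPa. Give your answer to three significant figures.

Δp ≈ 29.9 kPa

V = 4Q/(πD²) = 4·0.0688/(π·0.225²) = 1.730 m/s
Re = VD/ν = 1.730·0.225/5.08×10^-7 = 7.66×10^5 → turbulent
ε/D = 0.0016/225 = 7.11×10^-6
Swamee-Jain: f = 0.01230
h_f = f(L/D)V²/(2g) = 0.01230·(508/0.225)·1.730²/(2·9.81) = 4.236 m
Δp = ρg·h_f = 720.0·9.81·4.236 = 29.92 kPa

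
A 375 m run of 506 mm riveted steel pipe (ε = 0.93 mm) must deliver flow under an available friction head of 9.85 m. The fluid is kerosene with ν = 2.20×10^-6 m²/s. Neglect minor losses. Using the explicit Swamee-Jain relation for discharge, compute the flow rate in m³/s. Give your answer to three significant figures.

Swamee-Jain (Type II): Q = -0.965·√(gD⁵h_f/L)·ln[ε/(3.7D) + √(3.17ν²L/(gD³h_f))]
√(gD⁵h_f/L) = √(9.81·0.506⁵·9.85/375) = 0.09245
ε/(3.7D) = 4.97×10^-4; √(3.17ν²L/(gD³h_f)) = 2.14×10^-5
Q = -0.965·0.09245·ln(5.182×10^-4) = 0.6749 m³/s
Check: V = 3.36 m/s, Re = 7.72×10^5, f = 0.02325, h_f = 9.89 m ≈ 9.85 m ✓

Q ≈ 0.675 m³/s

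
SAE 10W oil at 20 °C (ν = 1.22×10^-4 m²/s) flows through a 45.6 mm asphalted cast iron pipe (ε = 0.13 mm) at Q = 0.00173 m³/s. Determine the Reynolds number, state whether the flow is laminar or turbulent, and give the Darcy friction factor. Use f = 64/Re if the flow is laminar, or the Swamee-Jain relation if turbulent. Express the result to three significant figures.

V = 4Q/(πD²) = 1.059 m/s
Re = VD/ν = 1.059·0.0456/1.22×10^-4 = 396
Re < 2300 → laminar → f = 64/Re = 0.1616

Re ≈ 396; laminar; f = 64/Re ≈ 0.162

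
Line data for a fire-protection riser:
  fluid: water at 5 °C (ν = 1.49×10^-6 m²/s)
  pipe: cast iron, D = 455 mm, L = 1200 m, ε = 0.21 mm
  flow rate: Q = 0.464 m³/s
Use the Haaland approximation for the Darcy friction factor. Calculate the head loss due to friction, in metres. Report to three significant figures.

h_f ≈ 18.6 m

V = 4Q/(πD²) = 4·0.464/(π·0.455²) = 2.854 m/s
Re = VD/ν = 2.854·0.455/1.49×10^-6 = 8.71×10^5 → turbulent
ε/D = 0.21/455 = 4.62×10^-4
Haaland: f = 0.01697
h_f = f(L/D)V²/(2g) = 0.01697·(1200/0.455)·2.854²/(2·9.81) = 18.57 m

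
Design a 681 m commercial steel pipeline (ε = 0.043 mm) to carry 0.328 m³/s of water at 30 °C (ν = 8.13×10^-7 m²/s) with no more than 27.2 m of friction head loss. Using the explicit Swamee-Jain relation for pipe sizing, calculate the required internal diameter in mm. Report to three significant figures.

Swamee-Jain (Type III): D = 0.66·[ε^1.25·(LQ²/(gh_f))^4.75 + ν·Q^9.4·(L/(gh_f))^5.2]^0.04
LQ²/(gh_f) = 0.2746; L/(gh_f) = 2.552
Term 1 = ε^1.25·(…)^4.75 = 7.51×10^-9; Term 2 = ν·Q^9.4·(…)^5.2 = 2.99×10^-9
D = 0.66·(7.51×10^-9 + 2.99×10^-9)^0.04 = 0.3165 m = 317 mm
Check: V = 4.17 m/s, Re = 1.62×10^6, f = 0.01360, h_f = 25.9 m ≈ 27.2 m ✓

D ≈ 317 mm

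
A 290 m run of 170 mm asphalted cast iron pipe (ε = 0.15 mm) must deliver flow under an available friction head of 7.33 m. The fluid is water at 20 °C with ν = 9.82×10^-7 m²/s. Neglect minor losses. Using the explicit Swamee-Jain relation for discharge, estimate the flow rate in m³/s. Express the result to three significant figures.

Q ≈ 0.0467 m³/s

Swamee-Jain (Type II): Q = -0.965·√(gD⁵h_f/L)·ln[ε/(3.7D) + √(3.17ν²L/(gD³h_f))]
√(gD⁵h_f/L) = √(9.81·0.170⁵·7.33/290) = 0.005933
ε/(3.7D) = 2.38×10^-4; √(3.17ν²L/(gD³h_f)) = 5.01×10^-5
Q = -0.965·0.005933·ln(2.886×10^-4) = 0.04667 m³/s
Check: V = 2.06 m/s, Re = 3.56×10^5, f = 0.02008, h_f = 7.38 m ≈ 7.33 m ✓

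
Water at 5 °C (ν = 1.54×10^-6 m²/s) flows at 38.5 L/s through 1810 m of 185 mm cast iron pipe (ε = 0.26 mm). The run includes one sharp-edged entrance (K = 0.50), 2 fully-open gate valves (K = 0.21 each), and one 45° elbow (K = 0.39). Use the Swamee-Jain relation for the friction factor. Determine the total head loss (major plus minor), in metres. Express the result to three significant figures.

H_L ≈ 23.5 m

V = 4Q/(πD²) = 1.432 m/s; V²/2g = 0.1046 m
Re = 1.72×10^5, ε/D = 0.00141 → f = 0.02284 (Swamee-Jain)
Major: h_f = f(L/D)·V²/2g = 0.02284·9784·0.1046 = 23.36 m
Minor: ΣK = 1.31; h_m = ΣK·V²/2g = 0.1370 m
Total H_L = 23.36 + 0.1370 = 23.50 m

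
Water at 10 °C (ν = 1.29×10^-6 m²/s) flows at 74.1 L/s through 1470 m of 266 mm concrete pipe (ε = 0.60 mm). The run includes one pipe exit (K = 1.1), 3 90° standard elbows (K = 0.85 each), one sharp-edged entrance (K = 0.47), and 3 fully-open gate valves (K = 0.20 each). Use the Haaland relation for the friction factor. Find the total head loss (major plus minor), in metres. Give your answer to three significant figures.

H_L ≈ 12.8 m

V = 4Q/(πD²) = 1.333 m/s; V²/2g = 0.09062 m
Re = 2.75×10^5, ε/D = 0.00226 → f = 0.02477 (Haaland)
Major: h_f = f(L/D)·V²/2g = 0.02477·5526·0.09062 = 12.40 m
Minor: ΣK = 4.72; h_m = ΣK·V²/2g = 0.4277 m
Total H_L = 12.40 + 0.4277 = 12.83 m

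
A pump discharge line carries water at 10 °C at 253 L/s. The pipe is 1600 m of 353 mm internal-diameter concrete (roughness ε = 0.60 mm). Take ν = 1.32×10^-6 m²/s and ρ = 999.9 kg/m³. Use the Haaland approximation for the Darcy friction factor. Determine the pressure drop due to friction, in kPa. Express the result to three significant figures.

V = 4Q/(πD²) = 4·0.253/(π·0.353²) = 2.585 m/s
Re = VD/ν = 2.585·0.353/1.32×10^-6 = 6.91×10^5 → turbulent
ε/D = 0.60/353 = 0.00170
Haaland: f = 0.02275
h_f = f(L/D)V²/(2g) = 0.02275·(1600/0.353)·2.585²/(2·9.81) = 35.12 m
Δp = ρg·h_f = 999.9·9.81·35.12 = 344.5 kPa

Δp ≈ 344 kPa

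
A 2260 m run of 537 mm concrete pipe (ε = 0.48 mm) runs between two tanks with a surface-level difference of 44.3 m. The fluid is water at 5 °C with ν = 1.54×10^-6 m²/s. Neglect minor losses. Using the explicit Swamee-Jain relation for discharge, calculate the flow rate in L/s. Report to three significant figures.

Q ≈ 739 L/s

Swamee-Jain (Type II): Q = -0.965·√(gD⁵h_f/L)·ln[ε/(3.7D) + √(3.17ν²L/(gD³h_f))]
√(gD⁵h_f/L) = √(9.81·0.537⁵·44.3/2260) = 0.09267
ε/(3.7D) = 2.42×10^-4; √(3.17ν²L/(gD³h_f)) = 1.59×10^-5
Q = -0.965·0.09267·ln(2.575×10^-4) = 0.7390 m³/s
Check: V = 3.26 m/s, Re = 1.14×10^6, f = 0.01949, h_f = 44.5 m ≈ 44.3 m ✓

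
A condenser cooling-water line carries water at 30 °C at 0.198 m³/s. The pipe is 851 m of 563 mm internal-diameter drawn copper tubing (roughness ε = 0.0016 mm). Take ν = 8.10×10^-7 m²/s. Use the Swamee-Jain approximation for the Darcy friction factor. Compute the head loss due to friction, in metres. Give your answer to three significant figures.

V = 4Q/(πD²) = 4·0.198/(π·0.563²) = 0.7954 m/s
Re = VD/ν = 0.7954·0.563/8.10×10^-7 = 5.53×10^5 → turbulent
ε/D = 0.0016/563 = 2.84×10^-6
Swamee-Jain: f = 0.01291
h_f = f(L/D)V²/(2g) = 0.01291·(851/0.563)·0.7954²/(2·9.81) = 0.6291 m

h_f ≈ 0.629 m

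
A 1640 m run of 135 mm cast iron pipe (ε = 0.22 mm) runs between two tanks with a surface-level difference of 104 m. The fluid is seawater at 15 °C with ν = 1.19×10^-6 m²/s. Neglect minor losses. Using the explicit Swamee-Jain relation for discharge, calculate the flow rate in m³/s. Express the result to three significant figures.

Q ≈ 0.0388 m³/s

Swamee-Jain (Type II): Q = -0.965·√(gD⁵h_f/L)·ln[ε/(3.7D) + √(3.17ν²L/(gD³h_f))]
√(gD⁵h_f/L) = √(9.81·0.135⁵·104/1640) = 0.005282
ε/(3.7D) = 4.40×10^-4; √(3.17ν²L/(gD³h_f)) = 5.42×10^-5
Q = -0.965·0.005282·ln(4.946×10^-4) = 0.03880 m³/s
Check: V = 2.71 m/s, Re = 3.07×10^5, f = 0.02302, h_f = 105 m ≈ 104 m ✓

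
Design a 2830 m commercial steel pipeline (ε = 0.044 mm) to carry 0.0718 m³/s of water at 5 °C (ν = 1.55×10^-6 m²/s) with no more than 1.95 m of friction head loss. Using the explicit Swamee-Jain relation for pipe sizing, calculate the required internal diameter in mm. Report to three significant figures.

Swamee-Jain (Type III): D = 0.66·[ε^1.25·(LQ²/(gh_f))^4.75 + ν·Q^9.4·(L/(gh_f))^5.2]^0.04
LQ²/(gh_f) = 0.7627; L/(gh_f) = 147.9
Term 1 = ε^1.25·(…)^4.75 = 9.89×10^-7; Term 2 = ν·Q^9.4·(…)^5.2 = 5.28×10^-6
D = 0.66·(9.89×10^-7 + 5.28×10^-6)^0.04 = 0.4087 m = 409 mm
Check: V = 0.547 m/s, Re = 1.44×10^5, f = 0.01734, h_f = 1.83 m ≈ 1.95 m ✓

D ≈ 409 mm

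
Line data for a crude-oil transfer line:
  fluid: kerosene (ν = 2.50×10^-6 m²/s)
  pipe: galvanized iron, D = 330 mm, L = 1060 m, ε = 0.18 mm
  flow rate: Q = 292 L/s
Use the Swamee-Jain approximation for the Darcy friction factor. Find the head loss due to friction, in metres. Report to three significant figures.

V = 4Q/(πD²) = 4·0.292/(π·0.330²) = 3.414 m/s
Re = VD/ν = 3.414·0.330/2.50×10^-6 = 4.51×10^5 → turbulent
ε/D = 0.18/330 = 5.45×10^-4
Swamee-Jain: f = 0.01815
h_f = f(L/D)V²/(2g) = 0.01815·(1060/0.330)·3.414²/(2·9.81) = 34.63 m

h_f ≈ 34.6 m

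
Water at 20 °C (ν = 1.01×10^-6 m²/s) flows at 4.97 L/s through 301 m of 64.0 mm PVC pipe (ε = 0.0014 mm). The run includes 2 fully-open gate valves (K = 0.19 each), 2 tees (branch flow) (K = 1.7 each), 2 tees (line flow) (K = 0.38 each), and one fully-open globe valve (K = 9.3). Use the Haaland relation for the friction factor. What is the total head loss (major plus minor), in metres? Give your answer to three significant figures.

V = 4Q/(πD²) = 1.545 m/s; V²/2g = 0.1217 m
Re = 9.79×10^4, ε/D = 2.19×10^-5 → f = 0.01799 (Haaland)
Major: h_f = f(L/D)·V²/2g = 0.01799·4703·0.1217 = 10.29 m
Minor: ΣK = 13.8; h_m = ΣK·V²/2g = 1.684 m
Total H_L = 10.29 + 1.684 = 11.97 m

H_L ≈ 12.0 m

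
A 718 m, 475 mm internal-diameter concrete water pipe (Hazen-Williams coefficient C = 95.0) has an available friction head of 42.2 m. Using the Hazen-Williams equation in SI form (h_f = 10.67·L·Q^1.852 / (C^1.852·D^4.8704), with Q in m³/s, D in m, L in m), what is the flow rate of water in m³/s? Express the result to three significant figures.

Rearranging: Q = [h_f·C^1.852·D^4.8704 / (10.67·L)]^(1/1.852)
Q = [42.2·95.0^1.852·0.475^4.8704 / (10.67·718)]^0.540 = 0.8086 m³/s

Q ≈ 0.809 m³/s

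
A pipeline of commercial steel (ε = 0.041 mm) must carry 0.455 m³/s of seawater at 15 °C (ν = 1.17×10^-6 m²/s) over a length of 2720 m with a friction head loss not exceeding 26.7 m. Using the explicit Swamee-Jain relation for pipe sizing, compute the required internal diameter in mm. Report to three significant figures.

Swamee-Jain (Type III): D = 0.66·[ε^1.25·(LQ²/(gh_f))^4.75 + ν·Q^9.4·(L/(gh_f))^5.2]^0.04
LQ²/(gh_f) = 2.150; L/(gh_f) = 10.38
Term 1 = ε^1.25·(…)^4.75 = 1.24×10^-4; Term 2 = ν·Q^9.4·(…)^5.2 = 1.38×10^-4
D = 0.66·(1.24×10^-4 + 1.38×10^-4)^0.04 = 0.4745 m = 475 mm
Check: V = 2.57 m/s, Re = 1.04×10^6, f = 0.01325, h_f = 25.6 m ≈ 26.7 m ✓

D ≈ 475 mm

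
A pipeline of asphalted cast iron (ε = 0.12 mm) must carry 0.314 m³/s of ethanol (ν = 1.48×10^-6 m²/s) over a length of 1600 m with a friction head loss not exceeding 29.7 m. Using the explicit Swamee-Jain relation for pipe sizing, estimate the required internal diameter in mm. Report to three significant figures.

D ≈ 378 mm

Swamee-Jain (Type III): D = 0.66·[ε^1.25·(LQ²/(gh_f))^4.75 + ν·Q^9.4·(L/(gh_f))^5.2]^0.04
LQ²/(gh_f) = 0.5414; L/(gh_f) = 5.492
Term 1 = ε^1.25·(…)^4.75 = 6.81×10^-7; Term 2 = ν·Q^9.4·(…)^5.2 = 1.94×10^-7
D = 0.66·(6.81×10^-7 + 1.94×10^-7)^0.04 = 0.3778 m = 378 mm
Check: V = 2.80 m/s, Re = 7.15×10^5, f = 0.01616, h_f = 27.4 m ≈ 29.7 m ✓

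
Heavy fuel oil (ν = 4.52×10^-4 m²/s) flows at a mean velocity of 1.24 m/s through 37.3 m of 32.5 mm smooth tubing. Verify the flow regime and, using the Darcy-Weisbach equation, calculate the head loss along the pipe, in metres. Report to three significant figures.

h_f ≈ 64.6 m

Re = VD/ν = 1.24·0.03250/4.52×10^-4 = 89.2 → laminar (Re < 2300)
f = 64/Re = 0.7178
h_f = f(L/D)V²/(2g) = 0.7178·(37.3/0.03250)·1.24²/(2·9.81) = 64.56 m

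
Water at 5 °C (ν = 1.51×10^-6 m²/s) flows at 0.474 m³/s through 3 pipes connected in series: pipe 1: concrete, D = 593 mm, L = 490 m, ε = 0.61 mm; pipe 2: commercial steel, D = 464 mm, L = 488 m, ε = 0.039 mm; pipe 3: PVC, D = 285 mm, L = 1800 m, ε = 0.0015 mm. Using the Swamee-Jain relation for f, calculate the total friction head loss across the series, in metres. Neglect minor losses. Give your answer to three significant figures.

H ≈ 206 m

Pipe 1: V = 1.716 m/s, Re = 6.74×10^5, ε/D = 0.00103, f = 0.02032, h_1 = f(L/D)V²/2g = 2.520 m
Pipe 2: V = 2.803 m/s, Re = 8.61×10^5, ε/D = 8.41×10^-5, f = 0.01345, h_2 = f(L/D)V²/2g = 5.666 m
Pipe 3: V = 7.430 m/s, Re = 1.40×10^6, ε/D = 5.26×10^-6, f = 0.01114, h_3 = f(L/D)V²/2g = 197.9 m
Series → Q common, losses add: H = Σh = 206.1 m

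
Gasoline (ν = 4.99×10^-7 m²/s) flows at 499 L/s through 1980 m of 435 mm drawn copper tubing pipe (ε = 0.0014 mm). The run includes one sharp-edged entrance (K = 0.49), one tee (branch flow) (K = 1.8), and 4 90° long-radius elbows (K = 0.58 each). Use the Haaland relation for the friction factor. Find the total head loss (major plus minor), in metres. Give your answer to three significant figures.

V = 4Q/(πD²) = 3.358 m/s; V²/2g = 0.5746 m
Re = 2.93×10^6, ε/D = 3.22×10^-6 → f = 0.009862 (Haaland)
Major: h_f = f(L/D)·V²/2g = 0.009862·4552·0.5746 = 25.79 m
Minor: ΣK = 4.61; h_m = ΣK·V²/2g = 2.649 m
Total H_L = 25.79 + 2.649 = 28.44 m

H_L ≈ 28.4 m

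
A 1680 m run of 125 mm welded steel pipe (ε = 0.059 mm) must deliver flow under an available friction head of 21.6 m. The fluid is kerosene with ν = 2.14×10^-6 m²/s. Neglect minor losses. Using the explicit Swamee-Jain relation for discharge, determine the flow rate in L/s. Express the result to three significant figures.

Q ≈ 15.0 L/s

Swamee-Jain (Type II): Q = -0.965·√(gD⁵h_f/L)·ln[ε/(3.7D) + √(3.17ν²L/(gD³h_f))]
√(gD⁵h_f/L) = √(9.81·0.125⁵·21.6/1680) = 0.001962
ε/(3.7D) = 1.28×10^-4; √(3.17ν²L/(gD³h_f)) = 2.43×10^-4
Q = -0.965·0.001962·ln(3.703×10^-4) = 0.01496 m³/s
Check: V = 1.22 m/s, Re = 7.12×10^4, f = 0.02129, h_f = 21.7 m ≈ 21.6 m ✓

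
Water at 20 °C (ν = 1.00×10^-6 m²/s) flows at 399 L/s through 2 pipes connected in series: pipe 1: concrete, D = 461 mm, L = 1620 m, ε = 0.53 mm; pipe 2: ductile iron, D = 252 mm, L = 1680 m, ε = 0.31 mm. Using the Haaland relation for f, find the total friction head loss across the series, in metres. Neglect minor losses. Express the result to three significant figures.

H ≈ 474 m

Pipe 1: V = 2.390 m/s, Re = 1.10×10^6, ε/D = 0.00115, f = 0.02058, h_1 = f(L/D)V²/2g = 21.06 m
Pipe 2: V = 8.000 m/s, Re = 2.02×10^6, ε/D = 0.00123, f = 0.02082, h_2 = f(L/D)V²/2g = 452.8 m
Series → Q common, losses add: H = Σh = 473.8 m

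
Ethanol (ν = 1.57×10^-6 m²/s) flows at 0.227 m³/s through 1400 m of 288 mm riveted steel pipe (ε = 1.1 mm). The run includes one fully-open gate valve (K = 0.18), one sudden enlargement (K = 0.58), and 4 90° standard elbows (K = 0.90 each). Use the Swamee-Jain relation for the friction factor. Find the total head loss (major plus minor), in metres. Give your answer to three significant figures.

H_L ≈ 87.8 m

V = 4Q/(πD²) = 3.485 m/s; V²/2g = 0.6189 m
Re = 6.39×10^5, ε/D = 0.00382 → f = 0.02830 (Swamee-Jain)
Major: h_f = f(L/D)·V²/2g = 0.02830·4861·0.6189 = 85.15 m
Minor: ΣK = 4.36; h_m = ΣK·V²/2g = 2.698 m
Total H_L = 85.15 + 2.698 = 87.84 m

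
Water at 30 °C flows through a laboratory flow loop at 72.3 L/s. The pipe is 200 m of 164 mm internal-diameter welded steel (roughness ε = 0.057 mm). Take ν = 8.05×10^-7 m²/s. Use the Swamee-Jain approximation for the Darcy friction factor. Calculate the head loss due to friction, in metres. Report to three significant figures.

h_f ≈ 12.0 m

V = 4Q/(πD²) = 4·0.0723/(π·0.164²) = 3.423 m/s
Re = VD/ν = 3.423·0.164/8.05×10^-7 = 6.97×10^5 → turbulent
ε/D = 0.057/164 = 3.48×10^-4
Swamee-Jain: f = 0.01643
h_f = f(L/D)V²/(2g) = 0.01643·(200/0.164)·3.423²/(2·9.81) = 11.96 m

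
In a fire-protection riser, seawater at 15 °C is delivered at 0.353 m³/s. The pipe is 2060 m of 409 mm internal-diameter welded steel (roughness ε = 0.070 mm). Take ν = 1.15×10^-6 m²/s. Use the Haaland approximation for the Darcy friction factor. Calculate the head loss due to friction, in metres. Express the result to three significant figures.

V = 4Q/(πD²) = 4·0.353/(π·0.409²) = 2.687 m/s
Re = VD/ν = 2.687·0.409/1.15×10^-6 = 9.56×10^5 → turbulent
ε/D = 0.070/409 = 1.71×10^-4
Haaland: f = 0.01431
h_f = f(L/D)V²/(2g) = 0.01431·(2060/0.409)·2.687²/(2·9.81) = 26.51 m

h_f ≈ 26.5 m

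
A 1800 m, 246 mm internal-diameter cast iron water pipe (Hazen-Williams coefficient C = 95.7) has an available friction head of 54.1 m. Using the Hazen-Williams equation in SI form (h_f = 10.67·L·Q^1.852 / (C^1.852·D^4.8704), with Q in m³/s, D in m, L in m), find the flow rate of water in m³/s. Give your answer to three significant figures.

Rearranging: Q = [h_f·C^1.852·D^4.8704 / (10.67·L)]^(1/1.852)
Q = [54.1·95.7^1.852·0.246^4.8704 / (10.67·1800)]^0.540 = 0.1005 m³/s

Q ≈ 0.101 m³/s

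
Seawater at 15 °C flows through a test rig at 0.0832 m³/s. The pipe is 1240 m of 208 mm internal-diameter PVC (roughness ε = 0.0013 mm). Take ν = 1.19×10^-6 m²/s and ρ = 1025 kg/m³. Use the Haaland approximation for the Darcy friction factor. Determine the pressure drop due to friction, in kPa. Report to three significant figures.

Δp ≈ 247 kPa

V = 4Q/(πD²) = 4·0.0832/(π·0.208²) = 2.449 m/s
Re = VD/ν = 2.449·0.208/1.19×10^-6 = 4.28×10^5 → turbulent
ε/D = 0.0013/208 = 6.25×10^-6
Haaland: f = 0.01350
h_f = f(L/D)V²/(2g) = 0.01350·(1240/0.208)·2.449²/(2·9.81) = 24.59 m
Δp = ρg·h_f = 1025·9.81·24.59 = 247.2 kPa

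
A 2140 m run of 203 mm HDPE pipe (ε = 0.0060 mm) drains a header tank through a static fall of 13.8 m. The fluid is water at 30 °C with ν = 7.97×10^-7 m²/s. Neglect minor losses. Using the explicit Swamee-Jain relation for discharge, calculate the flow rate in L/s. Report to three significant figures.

Q ≈ 43.1 L/s

Swamee-Jain (Type II): Q = -0.965·√(gD⁵h_f/L)·ln[ε/(3.7D) + √(3.17ν²L/(gD³h_f))]
√(gD⁵h_f/L) = √(9.81·0.203⁵·13.8/2140) = 0.004670
ε/(3.7D) = 7.99×10^-6; √(3.17ν²L/(gD³h_f)) = 6.17×10^-5
Q = -0.965·0.004670·ln(6.967×10^-5) = 0.04313 m³/s
Check: V = 1.33 m/s, Re = 3.39×10^5, f = 0.01441, h_f = 13.8 m ≈ 13.8 m ✓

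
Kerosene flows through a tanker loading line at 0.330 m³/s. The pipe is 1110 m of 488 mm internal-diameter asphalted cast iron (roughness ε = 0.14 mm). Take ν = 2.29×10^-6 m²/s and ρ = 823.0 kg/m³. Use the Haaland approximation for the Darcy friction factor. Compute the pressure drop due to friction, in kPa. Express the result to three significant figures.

V = 4Q/(πD²) = 4·0.330/(π·0.488²) = 1.764 m/s
Re = VD/ν = 1.764·0.488/2.29×10^-6 = 3.76×10^5 → turbulent
ε/D = 0.14/488 = 2.87×10^-4
Haaland: f = 0.01639
h_f = f(L/D)V²/(2g) = 0.01639·(1110/0.488)·1.764²/(2·9.81) = 5.914 m
Δp = ρg·h_f = 823.0·9.81·5.914 = 47.75 kPa

Δp ≈ 47.7 kPa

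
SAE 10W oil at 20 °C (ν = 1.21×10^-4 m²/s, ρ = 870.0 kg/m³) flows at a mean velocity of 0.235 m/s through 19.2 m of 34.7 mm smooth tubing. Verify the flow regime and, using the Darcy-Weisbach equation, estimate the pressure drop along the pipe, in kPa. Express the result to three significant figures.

Re = VD/ν = 0.235·0.03470/1.21×10^-4 = 67.4 → laminar (Re < 2300)
f = 64/Re = 0.9497
h_f = f(L/D)V²/(2g) = 0.9497·(19.2/0.03470)·0.235²/(2·9.81) = 1.479 m
Δp = ρg·h_f = 870.0·9.81·1.479 = 12.62 kPa

Δp ≈ 12.6 kPa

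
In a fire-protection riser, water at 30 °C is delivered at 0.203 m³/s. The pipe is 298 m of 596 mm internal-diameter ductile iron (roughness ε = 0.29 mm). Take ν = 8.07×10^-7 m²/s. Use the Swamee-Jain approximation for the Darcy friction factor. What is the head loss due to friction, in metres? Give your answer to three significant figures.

h_f ≈ 0.238 m

V = 4Q/(πD²) = 4·0.203/(π·0.596²) = 0.7276 m/s
Re = VD/ν = 0.7276·0.596/8.07×10^-7 = 5.37×10^5 → turbulent
ε/D = 0.29/596 = 4.87×10^-4
Swamee-Jain: f = 0.01763
h_f = f(L/D)V²/(2g) = 0.01763·(298/0.596)·0.7276²/(2·9.81) = 0.2379 m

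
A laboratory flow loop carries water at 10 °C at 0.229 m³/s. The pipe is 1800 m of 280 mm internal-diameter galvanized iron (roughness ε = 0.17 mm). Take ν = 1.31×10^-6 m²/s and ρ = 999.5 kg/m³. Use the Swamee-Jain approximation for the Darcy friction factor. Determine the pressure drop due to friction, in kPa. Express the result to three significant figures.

Δp ≈ 804 kPa

V = 4Q/(πD²) = 4·0.229/(π·0.280²) = 3.719 m/s
Re = VD/ν = 3.719·0.280/1.31×10^-6 = 7.95×10^5 → turbulent
ε/D = 0.17/280 = 6.07×10^-4
Swamee-Jain: f = 0.01810
h_f = f(L/D)V²/(2g) = 0.01810·(1800/0.280)·3.719²/(2·9.81) = 82.03 m
Δp = ρg·h_f = 999.5·9.81·82.03 = 804.4 kPa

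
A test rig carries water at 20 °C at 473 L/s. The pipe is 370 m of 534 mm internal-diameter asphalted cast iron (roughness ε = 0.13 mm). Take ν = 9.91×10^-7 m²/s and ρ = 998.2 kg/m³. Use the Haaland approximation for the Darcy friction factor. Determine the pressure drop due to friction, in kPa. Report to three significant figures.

V = 4Q/(πD²) = 4·0.473/(π·0.534²) = 2.112 m/s
Re = VD/ν = 2.112·0.534/9.91×10^-7 = 1.14×10^6 → turbulent
ε/D = 0.13/534 = 2.43×10^-4
Haaland: f = 0.01498
h_f = f(L/D)V²/(2g) = 0.01498·(370/0.534)·2.112²/(2·9.81) = 2.359 m
Δp = ρg·h_f = 998.2·9.81·2.359 = 23.10 kPa

Δp ≈ 23.1 kPa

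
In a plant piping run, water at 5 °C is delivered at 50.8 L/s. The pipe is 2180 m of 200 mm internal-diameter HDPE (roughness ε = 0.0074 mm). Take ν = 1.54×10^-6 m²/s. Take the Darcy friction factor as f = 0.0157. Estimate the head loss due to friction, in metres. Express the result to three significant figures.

V = 4Q/(πD²) = 4·0.0508/(π·0.200²) = 1.617 m/s
h_f = f(L/D)V²/(2g) = 0.01570·(2180/0.200)·1.617²/(2·9.81) = 22.81 m

h_f ≈ 22.8 m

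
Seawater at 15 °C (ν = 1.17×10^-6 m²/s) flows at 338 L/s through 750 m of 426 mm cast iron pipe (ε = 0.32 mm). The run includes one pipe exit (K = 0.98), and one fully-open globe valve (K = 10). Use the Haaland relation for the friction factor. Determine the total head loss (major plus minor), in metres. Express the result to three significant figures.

H_L ≈ 12.6 m

V = 4Q/(πD²) = 2.371 m/s; V²/2g = 0.2866 m
Re = 8.63×10^5, ε/D = 7.51×10^-4 → f = 0.01875 (Haaland)
Major: h_f = f(L/D)·V²/2g = 0.01875·1761·0.2866 = 9.462 m
Minor: ΣK = 11.0; h_m = ΣK·V²/2g = 3.147 m
Total H_L = 9.462 + 3.147 = 12.61 m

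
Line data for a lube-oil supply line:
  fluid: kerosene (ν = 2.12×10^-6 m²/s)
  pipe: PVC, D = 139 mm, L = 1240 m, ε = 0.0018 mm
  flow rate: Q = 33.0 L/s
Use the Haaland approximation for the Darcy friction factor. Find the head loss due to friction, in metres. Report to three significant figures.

h_f ≈ 35.8 m

V = 4Q/(πD²) = 4·0.0330/(π·0.139²) = 2.175 m/s
Re = VD/ν = 2.175·0.139/2.12×10^-6 = 1.43×10^5 → turbulent
ε/D = 0.0018/139 = 1.29×10^-5
Haaland: f = 0.01664
h_f = f(L/D)V²/(2g) = 0.01664·(1240/0.139)·2.175²/(2·9.81) = 35.77 m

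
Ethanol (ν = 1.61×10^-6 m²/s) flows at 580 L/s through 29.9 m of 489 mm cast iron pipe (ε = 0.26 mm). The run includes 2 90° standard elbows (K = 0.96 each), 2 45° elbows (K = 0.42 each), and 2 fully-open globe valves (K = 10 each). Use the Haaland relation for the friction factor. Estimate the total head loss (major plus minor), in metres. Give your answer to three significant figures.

H_L ≈ 11.6 m

V = 4Q/(πD²) = 3.088 m/s; V²/2g = 0.4861 m
Re = 9.38×10^5, ε/D = 5.32×10^-4 → f = 0.01741 (Haaland)
Major: h_f = f(L/D)·V²/2g = 0.01741·61.15·0.4861 = 0.5176 m
Minor: ΣK = 22.8; h_m = ΣK·V²/2g = 11.06 m
Total H_L = 0.5176 + 11.06 = 11.58 m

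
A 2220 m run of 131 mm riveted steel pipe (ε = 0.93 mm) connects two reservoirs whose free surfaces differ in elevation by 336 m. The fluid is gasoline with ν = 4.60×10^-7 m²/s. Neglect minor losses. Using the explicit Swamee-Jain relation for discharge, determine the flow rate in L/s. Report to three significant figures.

Q ≈ 45.6 L/s

Swamee-Jain (Type II): Q = -0.965·√(gD⁵h_f/L)·ln[ε/(3.7D) + √(3.17ν²L/(gD³h_f))]
√(gD⁵h_f/L) = √(9.81·0.131⁵·336/2220) = 0.007568
ε/(3.7D) = 0.00192; √(3.17ν²L/(gD³h_f)) = 1.42×10^-5
Q = -0.965·0.007568·ln(0.001933) = 0.04564 m³/s
Check: V = 3.39 m/s, Re = 9.64×10^5, f = 0.03400, h_f = 337 m ≈ 336 m ✓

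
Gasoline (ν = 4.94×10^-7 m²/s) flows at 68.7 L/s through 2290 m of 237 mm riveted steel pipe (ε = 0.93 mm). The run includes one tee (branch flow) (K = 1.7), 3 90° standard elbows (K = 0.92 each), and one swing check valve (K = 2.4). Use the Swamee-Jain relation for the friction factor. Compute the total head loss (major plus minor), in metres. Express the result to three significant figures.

H_L ≈ 34.9 m

V = 4Q/(πD²) = 1.557 m/s; V²/2g = 0.1236 m
Re = 7.47×10^5, ε/D = 0.00392 → f = 0.02849 (Swamee-Jain)
Major: h_f = f(L/D)·V²/2g = 0.02849·9662·0.1236 = 34.02 m
Minor: ΣK = 6.86; h_m = ΣK·V²/2g = 0.8479 m
Total H_L = 34.02 + 0.8479 = 34.87 m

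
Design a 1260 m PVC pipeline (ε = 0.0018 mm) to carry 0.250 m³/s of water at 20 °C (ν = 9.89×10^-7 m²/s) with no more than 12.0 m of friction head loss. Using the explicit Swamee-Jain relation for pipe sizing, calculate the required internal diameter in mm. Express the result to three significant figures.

Swamee-Jain (Type III): D = 0.66·[ε^1.25·(LQ²/(gh_f))^4.75 + ν·Q^9.4·(L/(gh_f))^5.2]^0.04
LQ²/(gh_f) = 0.6690; L/(gh_f) = 10.70
Term 1 = ε^1.25·(…)^4.75 = 9.77×10^-9; Term 2 = ν·Q^9.4·(…)^5.2 = 4.89×10^-7
D = 0.66·(9.77×10^-9 + 4.89×10^-7)^0.04 = 0.3694 m = 369 mm
Check: V = 2.33 m/s, Re = 8.71×10^5, f = 0.01199, h_f = 11.3 m ≈ 12.0 m ✓

D ≈ 369 mm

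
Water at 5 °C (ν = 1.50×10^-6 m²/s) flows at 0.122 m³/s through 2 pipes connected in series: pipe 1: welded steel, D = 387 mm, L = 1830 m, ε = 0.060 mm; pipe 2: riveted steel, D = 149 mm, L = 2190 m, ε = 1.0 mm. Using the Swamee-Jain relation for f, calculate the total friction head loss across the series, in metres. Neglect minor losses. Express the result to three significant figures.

H ≈ 1230 m

Pipe 1: V = 1.037 m/s, Re = 2.68×10^5, ε/D = 1.55×10^-4, f = 0.01616, h_1 = f(L/D)V²/2g = 4.191 m
Pipe 2: V = 6.997 m/s, Re = 6.95×10^5, ε/D = 0.00671, f = 0.03345, h_2 = f(L/D)V²/2g = 1227 m
Series → Q common, losses add: H = Σh = 1231 m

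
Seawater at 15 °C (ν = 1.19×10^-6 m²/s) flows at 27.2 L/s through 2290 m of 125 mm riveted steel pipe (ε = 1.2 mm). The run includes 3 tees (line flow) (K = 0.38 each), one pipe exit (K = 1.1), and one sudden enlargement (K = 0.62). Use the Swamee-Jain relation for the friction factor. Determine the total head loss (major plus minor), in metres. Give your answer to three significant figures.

V = 4Q/(πD²) = 2.216 m/s; V²/2g = 0.2504 m
Re = 2.33×10^5, ε/D = 0.00960 → f = 0.03779 (Swamee-Jain)
Major: h_f = f(L/D)·V²/2g = 0.03779·18320·0.2504 = 173.4 m
Minor: ΣK = 2.86; h_m = ΣK·V²/2g = 0.7161 m
Total H_L = 173.4 + 0.7161 = 174.1 m

H_L ≈ 174 m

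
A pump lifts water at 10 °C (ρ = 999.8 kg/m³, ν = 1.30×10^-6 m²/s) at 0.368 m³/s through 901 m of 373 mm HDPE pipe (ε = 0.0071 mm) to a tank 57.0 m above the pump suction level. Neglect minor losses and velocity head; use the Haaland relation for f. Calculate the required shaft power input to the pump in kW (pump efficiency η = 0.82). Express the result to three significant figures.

V = 4Q/(πD²) = 3.368 m/s; Re = 9.66×10^5; ε/D = 1.90×10^-5; f = 0.01200
h_f = f(L/D)V²/2g = 16.76 m
Total head H = z + h_f = 57.0 + 16.76 = 73.76 m
P_hyd = ρgQH = 999.8·9.81·0.368·73.76 = 266.2 kW
P_shaft = P_hyd/η = 266.2/0.82 = 324.7 kW

P_shaft ≈ 325 kW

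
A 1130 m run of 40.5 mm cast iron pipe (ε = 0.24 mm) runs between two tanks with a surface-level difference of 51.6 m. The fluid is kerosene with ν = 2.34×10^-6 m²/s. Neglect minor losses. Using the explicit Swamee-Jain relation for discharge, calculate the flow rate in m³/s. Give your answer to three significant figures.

Swamee-Jain (Type II): Q = -0.965·√(gD⁵h_f/L)·ln[ε/(3.7D) + √(3.17ν²L/(gD³h_f))]
√(gD⁵h_f/L) = √(9.81·0.0405⁵·51.6/1130) = 2.209×10^-4
ε/(3.7D) = 0.00160; √(3.17ν²L/(gD³h_f)) = 7.64×10^-4
Q = -0.965·2.209×10^-4·ln(0.002365) = 0.001289 m³/s
Check: V = 1.00 m/s, Re = 1.73×10^4, f = 0.03683, h_f = 52.5 m ≈ 51.6 m ✓

Q ≈ 0.00129 m³/s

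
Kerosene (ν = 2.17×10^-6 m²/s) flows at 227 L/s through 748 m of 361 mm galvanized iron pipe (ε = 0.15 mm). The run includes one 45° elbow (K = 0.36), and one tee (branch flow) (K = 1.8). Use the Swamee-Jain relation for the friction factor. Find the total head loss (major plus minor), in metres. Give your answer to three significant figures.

V = 4Q/(πD²) = 2.218 m/s; V²/2g = 0.2507 m
Re = 3.69×10^5, ε/D = 4.16×10^-4 → f = 0.01755 (Swamee-Jain)
Major: h_f = f(L/D)·V²/2g = 0.01755·2072·0.2507 = 9.119 m
Minor: ΣK = 2.16; h_m = ΣK·V²/2g = 0.5415 m
Total H_L = 9.119 + 0.5415 = 9.660 m

H_L ≈ 9.66 m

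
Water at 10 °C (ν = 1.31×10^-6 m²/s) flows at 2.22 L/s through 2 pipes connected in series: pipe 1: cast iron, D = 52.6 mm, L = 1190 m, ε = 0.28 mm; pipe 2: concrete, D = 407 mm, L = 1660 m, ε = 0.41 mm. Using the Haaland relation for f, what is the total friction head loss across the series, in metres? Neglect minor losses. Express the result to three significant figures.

Pipe 1: V = 1.022 m/s, Re = 4.10×10^4, ε/D = 0.00532, f = 0.03294, h_1 = f(L/D)V²/2g = 39.64 m
Pipe 2: V = 0.01706 m/s, Re = 5300, ε/D = 0.00101, f = 0.03799, h_2 = f(L/D)V²/2g = 0.002300 m
Series → Q common, losses add: H = Σh = 39.64 m

H ≈ 39.6 m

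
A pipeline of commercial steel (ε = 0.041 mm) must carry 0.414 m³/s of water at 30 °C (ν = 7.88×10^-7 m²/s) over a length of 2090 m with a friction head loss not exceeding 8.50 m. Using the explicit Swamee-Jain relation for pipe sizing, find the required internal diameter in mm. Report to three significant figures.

Swamee-Jain (Type III): D = 0.66·[ε^1.25·(LQ²/(gh_f))^4.75 + ν·Q^9.4·(L/(gh_f))^5.2]^0.04
LQ²/(gh_f) = 4.296; L/(gh_f) = 25.06
Term 1 = ε^1.25·(…)^4.75 = 0.00333; Term 2 = ν·Q^9.4·(…)^5.2 = 0.00373
D = 0.66·(0.00333 + 0.00373)^0.04 = 0.5414 m = 541 mm
Check: V = 1.80 m/s, Re = 1.24×10^6, f = 0.01288, h_f = 8.20 m ≈ 8.50 m ✓

D ≈ 541 mm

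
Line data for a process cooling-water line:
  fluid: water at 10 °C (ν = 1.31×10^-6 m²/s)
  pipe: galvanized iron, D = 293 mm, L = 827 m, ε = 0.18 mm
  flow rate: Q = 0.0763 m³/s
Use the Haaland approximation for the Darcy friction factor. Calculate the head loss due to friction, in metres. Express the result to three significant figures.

V = 4Q/(πD²) = 4·0.0763/(π·0.293²) = 1.132 m/s
Re = VD/ν = 1.132·0.293/1.31×10^-6 = 2.53×10^5 → turbulent
ε/D = 0.18/293 = 6.14×10^-4
Haaland: f = 0.01890
h_f = f(L/D)V²/(2g) = 0.01890·(827/0.293)·1.132²/(2·9.81) = 3.482 m

h_f ≈ 3.48 m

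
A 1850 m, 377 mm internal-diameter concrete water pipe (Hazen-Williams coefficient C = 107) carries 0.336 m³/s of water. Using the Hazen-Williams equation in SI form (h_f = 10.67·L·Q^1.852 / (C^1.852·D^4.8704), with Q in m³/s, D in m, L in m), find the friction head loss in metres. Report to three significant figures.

h_f ≈ 52.9 m

h_f = 10.67·1850·0.336^1.852 / (107^1.852·0.377^4.8704) = 52.85 m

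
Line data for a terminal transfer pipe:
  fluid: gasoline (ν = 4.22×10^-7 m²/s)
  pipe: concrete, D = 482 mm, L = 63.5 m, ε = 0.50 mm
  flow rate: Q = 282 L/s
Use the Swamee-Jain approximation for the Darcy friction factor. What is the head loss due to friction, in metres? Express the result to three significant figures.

h_f ≈ 0.321 m

V = 4Q/(πD²) = 4·0.282/(π·0.482²) = 1.545 m/s
Re = VD/ν = 1.545·0.482/4.22×10^-7 = 1.77×10^6 → turbulent
ε/D = 0.50/482 = 0.00104
Swamee-Jain: f = 0.02005
h_f = f(L/D)V²/(2g) = 0.02005·(63.5/0.482)·1.545²/(2·9.81) = 0.3215 m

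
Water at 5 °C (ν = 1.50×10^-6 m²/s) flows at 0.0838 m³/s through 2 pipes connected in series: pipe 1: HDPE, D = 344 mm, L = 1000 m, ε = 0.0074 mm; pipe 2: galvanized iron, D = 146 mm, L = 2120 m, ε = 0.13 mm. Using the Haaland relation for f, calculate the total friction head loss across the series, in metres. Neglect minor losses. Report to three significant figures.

Pipe 1: V = 0.9016 m/s, Re = 2.07×10^5, ε/D = 2.15×10^-5, f = 0.01554, h_1 = f(L/D)V²/2g = 1.871 m
Pipe 2: V = 5.006 m/s, Re = 4.87×10^5, ε/D = 8.90×10^-4, f = 0.01971, h_2 = f(L/D)V²/2g = 365.5 m
Series → Q common, losses add: H = Σh = 367.4 m

H ≈ 367 m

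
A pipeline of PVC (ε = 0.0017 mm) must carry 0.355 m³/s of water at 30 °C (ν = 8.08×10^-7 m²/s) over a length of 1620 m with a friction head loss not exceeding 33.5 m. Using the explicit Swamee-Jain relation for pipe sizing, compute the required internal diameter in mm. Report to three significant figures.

Swamee-Jain (Type III): D = 0.66·[ε^1.25·(LQ²/(gh_f))^4.75 + ν·Q^9.4·(L/(gh_f))^5.2]^0.04
LQ²/(gh_f) = 0.6212; L/(gh_f) = 4.929
Term 1 = ε^1.25·(…)^4.75 = 6.40×10^-9; Term 2 = ν·Q^9.4·(…)^5.2 = 1.91×10^-7
D = 0.66·(6.40×10^-9 + 1.91×10^-7)^0.04 = 0.3560 m = 356 mm
Check: V = 3.57 m/s, Re = 1.57×10^6, f = 0.01093, h_f = 32.3 m ≈ 33.5 m ✓

D ≈ 356 mm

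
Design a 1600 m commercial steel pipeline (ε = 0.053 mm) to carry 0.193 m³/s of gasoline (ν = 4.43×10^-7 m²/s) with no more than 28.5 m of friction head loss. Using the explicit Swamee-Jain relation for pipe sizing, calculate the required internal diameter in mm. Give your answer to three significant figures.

D ≈ 303 mm

Swamee-Jain (Type III): D = 0.66·[ε^1.25·(LQ²/(gh_f))^4.75 + ν·Q^9.4·(L/(gh_f))^5.2]^0.04
LQ²/(gh_f) = 0.2132; L/(gh_f) = 5.723
Term 1 = ε^1.25·(…)^4.75 = 2.93×10^-9; Term 2 = ν·Q^9.4·(…)^5.2 = 7.42×10^-10
D = 0.66·(2.93×10^-9 + 7.42×10^-10)^0.04 = 0.3035 m = 303 mm
Check: V = 2.67 m/s, Re = 1.83×10^6, f = 0.01405, h_f = 26.9 m ≈ 28.5 m ✓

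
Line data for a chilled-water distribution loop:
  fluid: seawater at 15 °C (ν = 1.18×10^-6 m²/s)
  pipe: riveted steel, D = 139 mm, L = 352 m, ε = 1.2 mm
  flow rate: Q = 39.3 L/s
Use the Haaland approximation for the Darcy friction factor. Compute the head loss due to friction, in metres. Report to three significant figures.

h_f ≈ 31.5 m

V = 4Q/(πD²) = 4·0.0393/(π·0.139²) = 2.590 m/s
Re = VD/ν = 2.590·0.139/1.18×10^-6 = 3.05×10^5 → turbulent
ε/D = 1.2/139 = 0.00863
Haaland: f = 0.03636
h_f = f(L/D)V²/(2g) = 0.03636·(352/0.139)·2.590²/(2·9.81) = 31.48 m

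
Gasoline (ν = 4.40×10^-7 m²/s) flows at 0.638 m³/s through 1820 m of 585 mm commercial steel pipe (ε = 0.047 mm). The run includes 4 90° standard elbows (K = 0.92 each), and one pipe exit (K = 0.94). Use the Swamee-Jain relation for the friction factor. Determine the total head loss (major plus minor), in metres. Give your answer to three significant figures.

V = 4Q/(πD²) = 2.374 m/s; V²/2g = 0.2872 m
Re = 3.16×10^6, ε/D = 8.03×10^-5 → f = 0.01221 (Swamee-Jain)
Major: h_f = f(L/D)·V²/2g = 0.01221·3111·0.2872 = 10.91 m
Minor: ΣK = 4.62; h_m = ΣK·V²/2g = 1.327 m
Total H_L = 10.91 + 1.327 = 12.23 m

H_L ≈ 12.2 m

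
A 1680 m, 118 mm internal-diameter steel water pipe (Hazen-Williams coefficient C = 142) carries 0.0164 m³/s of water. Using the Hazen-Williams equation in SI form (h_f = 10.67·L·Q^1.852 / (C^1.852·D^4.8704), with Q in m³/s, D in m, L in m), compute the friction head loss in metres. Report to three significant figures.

h_f ≈ 30.3 m

h_f = 10.67·1680·0.0164^1.852 / (142^1.852·0.118^4.8704) = 30.31 m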